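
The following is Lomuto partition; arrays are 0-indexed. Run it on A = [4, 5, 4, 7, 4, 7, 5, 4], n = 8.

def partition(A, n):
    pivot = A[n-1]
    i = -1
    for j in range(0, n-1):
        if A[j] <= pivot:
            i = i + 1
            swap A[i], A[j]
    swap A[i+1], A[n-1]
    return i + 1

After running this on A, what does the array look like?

pivot=4, i=-1
j=0: 4≤4, i=0, swap(0,0) ⇒ [4, 5, 4, 7, 4, 7, 5, 4]
j=1: 5>4, skip
j=2: 4≤4, i=1, swap(1,2) ⇒ [4, 4, 5, 7, 4, 7, 5, 4]
j=3: 7>4, skip
j=4: 4≤4, i=2, swap(2,4) ⇒ [4, 4, 4, 7, 5, 7, 5, 4]
j=5: 7>4, skip
j=6: 5>4, skip
swap(3,7) ⇒ [4, 4, 4, 4, 5, 7, 5, 7]; return 3

[4, 4, 4, 4, 5, 7, 5, 7]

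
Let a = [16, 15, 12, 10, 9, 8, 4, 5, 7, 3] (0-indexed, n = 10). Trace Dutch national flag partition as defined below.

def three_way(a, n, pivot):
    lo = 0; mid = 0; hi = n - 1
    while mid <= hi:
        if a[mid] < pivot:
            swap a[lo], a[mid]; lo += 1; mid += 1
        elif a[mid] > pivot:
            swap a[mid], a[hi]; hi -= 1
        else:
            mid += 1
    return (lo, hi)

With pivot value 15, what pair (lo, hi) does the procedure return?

(8, 8)

lo=0 mid=0 hi=9
16>15: swap(0,9), hi=8 ⇒ [3, 15, 12, 10, 9, 8, 4, 5, 7, 16]
3<15: swap(0,0), lo=1 mid=1 ⇒ [3, 15, 12, 10, 9, 8, 4, 5, 7, 16]
15=15: mid=2
12<15: swap(1,2), lo=2 mid=3 ⇒ [3, 12, 15, 10, 9, 8, 4, 5, 7, 16]
10<15: swap(2,3), lo=3 mid=4 ⇒ [3, 12, 10, 15, 9, 8, 4, 5, 7, 16]
9<15: swap(3,4), lo=4 mid=5 ⇒ [3, 12, 10, 9, 15, 8, 4, 5, 7, 16]
8<15: swap(4,5), lo=5 mid=6 ⇒ [3, 12, 10, 9, 8, 15, 4, 5, 7, 16]
4<15: swap(5,6), lo=6 mid=7 ⇒ [3, 12, 10, 9, 8, 4, 15, 5, 7, 16]
5<15: swap(6,7), lo=7 mid=8 ⇒ [3, 12, 10, 9, 8, 4, 5, 15, 7, 16]
7<15: swap(7,8), lo=8 mid=9 ⇒ [3, 12, 10, 9, 8, 4, 5, 7, 15, 16]
done. lo=8 hi=8; a=[3, 12, 10, 9, 8, 4, 5, 7, 15, 16]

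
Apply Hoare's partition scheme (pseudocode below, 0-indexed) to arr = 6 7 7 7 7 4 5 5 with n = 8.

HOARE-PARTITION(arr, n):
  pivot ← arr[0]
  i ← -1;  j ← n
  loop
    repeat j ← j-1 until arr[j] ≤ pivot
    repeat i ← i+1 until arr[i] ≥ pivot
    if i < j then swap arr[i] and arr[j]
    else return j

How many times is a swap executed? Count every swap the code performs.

3

pivot = arr[0] = 6; i = -1, j = 8
j→7 (arr[7]=5≤6), i→0 (arr[0]=6≥6); i<j, swap → 5 7 7 7 7 4 5 6
j→6 (arr[6]=5≤6), i→1 (arr[1]=7≥6); i<j, swap → 5 5 7 7 7 4 7 6
j→5 (arr[5]=4≤6), i→2 (arr[2]=7≥6); i<j, swap → 5 5 4 7 7 7 7 6
j→2, i→3; i≥j, return j=2. arr = 5 5 4 7 7 7 7 6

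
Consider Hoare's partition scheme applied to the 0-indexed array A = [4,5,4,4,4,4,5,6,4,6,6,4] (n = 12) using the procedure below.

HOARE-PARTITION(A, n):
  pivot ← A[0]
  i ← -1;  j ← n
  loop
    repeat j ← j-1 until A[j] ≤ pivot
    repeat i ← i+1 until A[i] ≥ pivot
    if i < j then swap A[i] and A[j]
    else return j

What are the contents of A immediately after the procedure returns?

[4,4,4,4,4,4,5,6,5,6,6,4]

pivot = A[0] = 4; i = -1, j = 12
j→11 (A[11]=4≤4), i→0 (A[0]=4≥4); i<j, swap → [4,5,4,4,4,4,5,6,4,6,6,4]
j→8 (A[8]=4≤4), i→1 (A[1]=5≥4); i<j, swap → [4,4,4,4,4,4,5,6,5,6,6,4]
j→5 (A[5]=4≤4), i→2 (A[2]=4≥4); i<j, swap → [4,4,4,4,4,4,5,6,5,6,6,4]
j→4 (A[4]=4≤4), i→3 (A[3]=4≥4); i<j, swap → [4,4,4,4,4,4,5,6,5,6,6,4]
j→3, i→4; i≥j, return j=3. A = [4,4,4,4,4,4,5,6,5,6,6,4]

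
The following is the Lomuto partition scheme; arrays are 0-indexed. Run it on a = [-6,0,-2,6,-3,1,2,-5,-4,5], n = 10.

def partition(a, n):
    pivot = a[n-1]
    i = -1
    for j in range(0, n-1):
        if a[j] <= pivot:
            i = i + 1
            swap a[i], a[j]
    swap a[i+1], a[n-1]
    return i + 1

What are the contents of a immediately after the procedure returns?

[-6,0,-2,-3,1,2,-5,-4,5,6]

pivot = a[9] = 5; i = -1
j=0: a[0]=-6 ≤ 5 → i=0, swap a[0],a[0] (no change) → [-6,0,-2,6,-3,1,2,-5,-4,5]
j=1: a[1]=0 ≤ 5 → i=1, swap a[1],a[1] (no change) → [-6,0,-2,6,-3,1,2,-5,-4,5]
j=2: a[2]=-2 ≤ 5 → i=2, swap a[2],a[2] (no change) → [-6,0,-2,6,-3,1,2,-5,-4,5]
j=3: a[3]=6 > 5 → no swap
j=4: a[4]=-3 ≤ 5 → i=3, swap a[3],a[4] → [-6,0,-2,-3,6,1,2,-5,-4,5]
j=5: a[5]=1 ≤ 5 → i=4, swap a[4],a[5] → [-6,0,-2,-3,1,6,2,-5,-4,5]
j=6: a[6]=2 ≤ 5 → i=5, swap a[5],a[6] → [-6,0,-2,-3,1,2,6,-5,-4,5]
j=7: a[7]=-5 ≤ 5 → i=6, swap a[6],a[7] → [-6,0,-2,-3,1,2,-5,6,-4,5]
j=8: a[8]=-4 ≤ 5 → i=7, swap a[7],a[8] → [-6,0,-2,-3,1,2,-5,-4,6,5]
final swap a[8],a[9] → [-6,0,-2,-3,1,2,-5,-4,5,6]; return 8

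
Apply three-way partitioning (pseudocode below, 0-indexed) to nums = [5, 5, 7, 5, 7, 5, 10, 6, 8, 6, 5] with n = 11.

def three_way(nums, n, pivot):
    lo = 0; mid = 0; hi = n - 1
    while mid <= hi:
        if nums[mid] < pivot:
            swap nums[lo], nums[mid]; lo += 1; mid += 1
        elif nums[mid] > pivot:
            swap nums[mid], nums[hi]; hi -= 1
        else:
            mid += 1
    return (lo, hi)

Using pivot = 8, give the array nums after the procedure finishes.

lo=0 mid=0 hi=10
5<8: swap(0,0), lo=1 mid=1 ⇒ [5, 5, 7, 5, 7, 5, 10, 6, 8, 6, 5]
5<8: swap(1,1), lo=2 mid=2 ⇒ [5, 5, 7, 5, 7, 5, 10, 6, 8, 6, 5]
7<8: swap(2,2), lo=3 mid=3 ⇒ [5, 5, 7, 5, 7, 5, 10, 6, 8, 6, 5]
5<8: swap(3,3), lo=4 mid=4 ⇒ [5, 5, 7, 5, 7, 5, 10, 6, 8, 6, 5]
7<8: swap(4,4), lo=5 mid=5 ⇒ [5, 5, 7, 5, 7, 5, 10, 6, 8, 6, 5]
5<8: swap(5,5), lo=6 mid=6 ⇒ [5, 5, 7, 5, 7, 5, 10, 6, 8, 6, 5]
10>8: swap(6,10), hi=9 ⇒ [5, 5, 7, 5, 7, 5, 5, 6, 8, 6, 10]
5<8: swap(6,6), lo=7 mid=7 ⇒ [5, 5, 7, 5, 7, 5, 5, 6, 8, 6, 10]
6<8: swap(7,7), lo=8 mid=8 ⇒ [5, 5, 7, 5, 7, 5, 5, 6, 8, 6, 10]
8=8: mid=9
6<8: swap(8,9), lo=9 mid=10 ⇒ [5, 5, 7, 5, 7, 5, 5, 6, 6, 8, 10]
done. lo=9 hi=9; nums=[5, 5, 7, 5, 7, 5, 5, 6, 6, 8, 10]

[5, 5, 7, 5, 7, 5, 5, 6, 6, 8, 10]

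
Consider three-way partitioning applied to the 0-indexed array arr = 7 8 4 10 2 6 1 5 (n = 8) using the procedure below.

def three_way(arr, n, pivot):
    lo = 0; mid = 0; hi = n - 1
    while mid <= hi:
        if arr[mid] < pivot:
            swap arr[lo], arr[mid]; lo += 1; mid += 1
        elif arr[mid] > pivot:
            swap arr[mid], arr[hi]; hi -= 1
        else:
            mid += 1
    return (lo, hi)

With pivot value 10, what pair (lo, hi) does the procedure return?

pivot = 10; lo=0, mid=0, hi=7
arr[mid]=7<10: swap arr[0],arr[0]; lo=1,mid=1 → 7 8 4 10 2 6 1 5
arr[mid]=8<10: swap arr[1],arr[1]; lo=2,mid=2 → 7 8 4 10 2 6 1 5
arr[mid]=4<10: swap arr[2],arr[2]; lo=3,mid=3 → 7 8 4 10 2 6 1 5
arr[mid]=10=10: mid=4
arr[mid]=2<10: swap arr[3],arr[4]; lo=4,mid=5 → 7 8 4 2 10 6 1 5
arr[mid]=6<10: swap arr[4],arr[5]; lo=5,mid=6 → 7 8 4 2 6 10 1 5
arr[mid]=1<10: swap arr[5],arr[6]; lo=6,mid=7 → 7 8 4 2 6 1 10 5
arr[mid]=5<10: swap arr[6],arr[7]; lo=7,mid=8 → 7 8 4 2 6 1 5 10
end: lo=7, hi=7; arr = 7 8 4 2 6 1 5 10

(7, 7)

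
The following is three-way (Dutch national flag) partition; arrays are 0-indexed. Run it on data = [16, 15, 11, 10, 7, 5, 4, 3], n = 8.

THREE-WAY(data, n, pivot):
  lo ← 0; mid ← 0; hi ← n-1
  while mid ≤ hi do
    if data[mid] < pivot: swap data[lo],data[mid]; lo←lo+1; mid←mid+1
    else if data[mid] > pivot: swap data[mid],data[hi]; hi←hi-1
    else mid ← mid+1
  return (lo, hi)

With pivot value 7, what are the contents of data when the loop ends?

[3, 4, 5, 7, 10, 11, 15, 16]

pivot = 7; lo=0, mid=0, hi=7
data[mid]=16>7: swap data[0],data[7]; hi=6 → [3, 15, 11, 10, 7, 5, 4, 16]
data[mid]=3<7: swap data[0],data[0]; lo=1,mid=1 → [3, 15, 11, 10, 7, 5, 4, 16]
data[mid]=15>7: swap data[1],data[6]; hi=5 → [3, 4, 11, 10, 7, 5, 15, 16]
data[mid]=4<7: swap data[1],data[1]; lo=2,mid=2 → [3, 4, 11, 10, 7, 5, 15, 16]
data[mid]=11>7: swap data[2],data[5]; hi=4 → [3, 4, 5, 10, 7, 11, 15, 16]
data[mid]=5<7: swap data[2],data[2]; lo=3,mid=3 → [3, 4, 5, 10, 7, 11, 15, 16]
data[mid]=10>7: swap data[3],data[4]; hi=3 → [3, 4, 5, 7, 10, 11, 15, 16]
data[mid]=7=7: mid=4
end: lo=3, hi=3; data = [3, 4, 5, 7, 10, 11, 15, 16]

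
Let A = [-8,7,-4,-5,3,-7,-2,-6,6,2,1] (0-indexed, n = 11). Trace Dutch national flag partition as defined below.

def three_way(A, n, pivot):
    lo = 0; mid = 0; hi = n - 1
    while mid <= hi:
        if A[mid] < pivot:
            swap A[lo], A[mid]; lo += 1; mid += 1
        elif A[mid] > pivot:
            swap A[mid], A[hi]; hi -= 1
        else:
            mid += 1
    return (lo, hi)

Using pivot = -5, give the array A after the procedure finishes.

lo=0 mid=0 hi=10
-8<-5: swap(0,0), lo=1 mid=1 ⇒ [-8,7,-4,-5,3,-7,-2,-6,6,2,1]
7>-5: swap(1,10), hi=9 ⇒ [-8,1,-4,-5,3,-7,-2,-6,6,2,7]
1>-5: swap(1,9), hi=8 ⇒ [-8,2,-4,-5,3,-7,-2,-6,6,1,7]
2>-5: swap(1,8), hi=7 ⇒ [-8,6,-4,-5,3,-7,-2,-6,2,1,7]
6>-5: swap(1,7), hi=6 ⇒ [-8,-6,-4,-5,3,-7,-2,6,2,1,7]
-6<-5: swap(1,1), lo=2 mid=2 ⇒ [-8,-6,-4,-5,3,-7,-2,6,2,1,7]
-4>-5: swap(2,6), hi=5 ⇒ [-8,-6,-2,-5,3,-7,-4,6,2,1,7]
-2>-5: swap(2,5), hi=4 ⇒ [-8,-6,-7,-5,3,-2,-4,6,2,1,7]
-7<-5: swap(2,2), lo=3 mid=3 ⇒ [-8,-6,-7,-5,3,-2,-4,6,2,1,7]
-5=-5: mid=4
3>-5: swap(4,4), hi=3 ⇒ [-8,-6,-7,-5,3,-2,-4,6,2,1,7]
done. lo=3 hi=3; A=[-8,-6,-7,-5,3,-2,-4,6,2,1,7]

[-8,-6,-7,-5,3,-2,-4,6,2,1,7]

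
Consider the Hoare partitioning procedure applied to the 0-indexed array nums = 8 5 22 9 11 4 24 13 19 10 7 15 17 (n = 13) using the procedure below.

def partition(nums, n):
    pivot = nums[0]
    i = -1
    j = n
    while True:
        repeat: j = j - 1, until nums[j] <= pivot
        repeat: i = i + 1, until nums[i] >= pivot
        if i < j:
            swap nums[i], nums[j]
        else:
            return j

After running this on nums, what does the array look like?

7 5 4 9 11 22 24 13 19 10 8 15 17

pivot=8
j stops at 10 (7), i stops at 0 (8); swap ⇒ 7 5 22 9 11 4 24 13 19 10 8 15 17
j stops at 5 (4), i stops at 2 (22); swap ⇒ 7 5 4 9 11 22 24 13 19 10 8 15 17
j stops at 2, i stops at 3; i≥j ⇒ return 2. nums=7 5 4 9 11 22 24 13 19 10 8 15 17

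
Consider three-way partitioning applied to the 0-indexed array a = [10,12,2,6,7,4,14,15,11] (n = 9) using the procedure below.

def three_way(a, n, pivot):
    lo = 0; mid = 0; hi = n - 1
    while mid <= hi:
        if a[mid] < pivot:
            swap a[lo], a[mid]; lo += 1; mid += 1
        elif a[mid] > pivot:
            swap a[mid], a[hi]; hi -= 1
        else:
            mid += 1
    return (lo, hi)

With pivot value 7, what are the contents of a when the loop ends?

pivot = 7; lo=0, mid=0, hi=8
a[mid]=10>7: swap a[0],a[8]; hi=7 → [11,12,2,6,7,4,14,15,10]
a[mid]=11>7: swap a[0],a[7]; hi=6 → [15,12,2,6,7,4,14,11,10]
a[mid]=15>7: swap a[0],a[6]; hi=5 → [14,12,2,6,7,4,15,11,10]
a[mid]=14>7: swap a[0],a[5]; hi=4 → [4,12,2,6,7,14,15,11,10]
a[mid]=4<7: swap a[0],a[0]; lo=1,mid=1 → [4,12,2,6,7,14,15,11,10]
a[mid]=12>7: swap a[1],a[4]; hi=3 → [4,7,2,6,12,14,15,11,10]
a[mid]=7=7: mid=2
a[mid]=2<7: swap a[1],a[2]; lo=2,mid=3 → [4,2,7,6,12,14,15,11,10]
a[mid]=6<7: swap a[2],a[3]; lo=3,mid=4 → [4,2,6,7,12,14,15,11,10]
end: lo=3, hi=3; a = [4,2,6,7,12,14,15,11,10]

[4,2,6,7,12,14,15,11,10]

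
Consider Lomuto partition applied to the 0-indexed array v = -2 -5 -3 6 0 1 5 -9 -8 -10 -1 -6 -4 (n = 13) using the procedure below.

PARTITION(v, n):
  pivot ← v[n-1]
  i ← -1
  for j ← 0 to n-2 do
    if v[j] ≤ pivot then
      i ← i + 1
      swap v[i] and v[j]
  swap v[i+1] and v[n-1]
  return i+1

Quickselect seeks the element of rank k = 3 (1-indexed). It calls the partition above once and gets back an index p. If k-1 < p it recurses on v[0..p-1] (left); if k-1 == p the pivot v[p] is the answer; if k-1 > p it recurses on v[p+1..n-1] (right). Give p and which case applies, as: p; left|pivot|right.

pivot = v[12] = -4; i = -1
j=0: v[0]=-2 > -4 → no swap
j=1: v[1]=-5 ≤ -4 → i=0, swap v[0],v[1] → -5 -2 -3 6 0 1 5 -9 -8 -10 -1 -6 -4
j=2: v[2]=-3 > -4 → no swap
j=3: v[3]=6 > -4 → no swap
j=4: v[4]=0 > -4 → no swap
j=5: v[5]=1 > -4 → no swap
j=6: v[6]=5 > -4 → no swap
j=7: v[7]=-9 ≤ -4 → i=1, swap v[1],v[7] → -5 -9 -3 6 0 1 5 -2 -8 -10 -1 -6 -4
j=8: v[8]=-8 ≤ -4 → i=2, swap v[2],v[8] → -5 -9 -8 6 0 1 5 -2 -3 -10 -1 -6 -4
j=9: v[9]=-10 ≤ -4 → i=3, swap v[3],v[9] → -5 -9 -8 -10 0 1 5 -2 -3 6 -1 -6 -4
j=10: v[10]=-1 > -4 → no swap
j=11: v[11]=-6 ≤ -4 → i=4, swap v[4],v[11] → -5 -9 -8 -10 -6 1 5 -2 -3 6 -1 0 -4
final swap v[5],v[12] → -5 -9 -8 -10 -6 -4 5 -2 -3 6 -1 0 1; return 5
p = 5; k-1 = 2 < 5 ⇒ left

5; left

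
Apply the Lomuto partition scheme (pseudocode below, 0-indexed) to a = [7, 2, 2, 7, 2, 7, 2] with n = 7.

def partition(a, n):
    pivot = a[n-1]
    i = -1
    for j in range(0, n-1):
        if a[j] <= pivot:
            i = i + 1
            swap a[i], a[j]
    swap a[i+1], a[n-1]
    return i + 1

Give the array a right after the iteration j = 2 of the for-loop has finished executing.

[2, 2, 7, 7, 2, 7, 2]

pivot = a[6] = 2; i = -1
j=0: a[0]=7 > 2 → no swap
j=1: a[1]=2 ≤ 2 → i=0, swap a[0],a[1] → [2, 7, 2, 7, 2, 7, 2]
j=2: a[2]=2 ≤ 2 → i=1, swap a[1],a[2] → [2, 2, 7, 7, 2, 7, 2]
(after j=2) a = [2, 2, 7, 7, 2, 7, 2]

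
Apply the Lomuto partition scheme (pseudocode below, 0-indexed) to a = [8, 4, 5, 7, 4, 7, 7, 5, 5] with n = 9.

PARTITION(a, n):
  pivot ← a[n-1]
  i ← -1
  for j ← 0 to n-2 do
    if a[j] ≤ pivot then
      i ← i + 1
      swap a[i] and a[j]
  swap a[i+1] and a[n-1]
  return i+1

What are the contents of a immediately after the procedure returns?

pivot=5, i=-1
j=0: 8>5, skip
j=1: 4≤5, i=0, swap(0,1) ⇒ [4, 8, 5, 7, 4, 7, 7, 5, 5]
j=2: 5≤5, i=1, swap(1,2) ⇒ [4, 5, 8, 7, 4, 7, 7, 5, 5]
j=3: 7>5, skip
j=4: 4≤5, i=2, swap(2,4) ⇒ [4, 5, 4, 7, 8, 7, 7, 5, 5]
j=5: 7>5, skip
j=6: 7>5, skip
j=7: 5≤5, i=3, swap(3,7) ⇒ [4, 5, 4, 5, 8, 7, 7, 7, 5]
swap(4,8) ⇒ [4, 5, 4, 5, 5, 7, 7, 7, 8]; return 4

[4, 5, 4, 5, 5, 7, 7, 7, 8]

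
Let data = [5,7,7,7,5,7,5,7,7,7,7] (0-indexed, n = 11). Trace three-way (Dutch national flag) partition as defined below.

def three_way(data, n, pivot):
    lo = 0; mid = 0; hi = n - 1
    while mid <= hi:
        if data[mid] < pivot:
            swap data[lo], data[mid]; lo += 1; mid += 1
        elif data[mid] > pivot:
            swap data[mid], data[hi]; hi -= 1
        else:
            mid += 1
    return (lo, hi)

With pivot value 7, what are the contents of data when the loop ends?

lo=0 mid=0 hi=10
5<7: swap(0,0), lo=1 mid=1 ⇒ [5,7,7,7,5,7,5,7,7,7,7]
7=7: mid=2
7=7: mid=3
7=7: mid=4
5<7: swap(1,4), lo=2 mid=5 ⇒ [5,5,7,7,7,7,5,7,7,7,7]
7=7: mid=6
5<7: swap(2,6), lo=3 mid=7 ⇒ [5,5,5,7,7,7,7,7,7,7,7]
7=7: mid=8
7=7: mid=9
7=7: mid=10
7=7: mid=11
done. lo=3 hi=10; data=[5,5,5,7,7,7,7,7,7,7,7]

[5,5,5,7,7,7,7,7,7,7,7]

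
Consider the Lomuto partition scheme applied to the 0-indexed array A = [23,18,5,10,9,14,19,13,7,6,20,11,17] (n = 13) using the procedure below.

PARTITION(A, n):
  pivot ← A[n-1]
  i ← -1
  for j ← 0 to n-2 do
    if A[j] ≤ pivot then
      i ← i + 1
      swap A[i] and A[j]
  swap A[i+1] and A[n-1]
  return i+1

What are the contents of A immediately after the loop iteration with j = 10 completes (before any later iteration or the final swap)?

[5,10,9,14,13,7,6,23,18,19,20,11,17]

pivot = A[12] = 17; i = -1
j=0: A[0]=23 > 17 → no swap
j=1: A[1]=18 > 17 → no swap
j=2: A[2]=5 ≤ 17 → i=0, swap A[0],A[2] → [5,18,23,10,9,14,19,13,7,6,20,11,17]
j=3: A[3]=10 ≤ 17 → i=1, swap A[1],A[3] → [5,10,23,18,9,14,19,13,7,6,20,11,17]
j=4: A[4]=9 ≤ 17 → i=2, swap A[2],A[4] → [5,10,9,18,23,14,19,13,7,6,20,11,17]
j=5: A[5]=14 ≤ 17 → i=3, swap A[3],A[5] → [5,10,9,14,23,18,19,13,7,6,20,11,17]
j=6: A[6]=19 > 17 → no swap
j=7: A[7]=13 ≤ 17 → i=4, swap A[4],A[7] → [5,10,9,14,13,18,19,23,7,6,20,11,17]
j=8: A[8]=7 ≤ 17 → i=5, swap A[5],A[8] → [5,10,9,14,13,7,19,23,18,6,20,11,17]
j=9: A[9]=6 ≤ 17 → i=6, swap A[6],A[9] → [5,10,9,14,13,7,6,23,18,19,20,11,17]
j=10: A[10]=20 > 17 → no swap
(after j=10) A = [5,10,9,14,13,7,6,23,18,19,20,11,17]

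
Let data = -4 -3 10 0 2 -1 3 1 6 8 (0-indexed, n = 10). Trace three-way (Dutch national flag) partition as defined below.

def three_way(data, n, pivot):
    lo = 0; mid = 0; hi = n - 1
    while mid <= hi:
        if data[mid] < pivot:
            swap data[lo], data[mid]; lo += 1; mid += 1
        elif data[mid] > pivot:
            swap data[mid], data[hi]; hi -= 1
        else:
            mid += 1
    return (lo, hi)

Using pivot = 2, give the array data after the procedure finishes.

lo=0 mid=0 hi=9
-4<2: swap(0,0), lo=1 mid=1 ⇒ -4 -3 10 0 2 -1 3 1 6 8
-3<2: swap(1,1), lo=2 mid=2 ⇒ -4 -3 10 0 2 -1 3 1 6 8
10>2: swap(2,9), hi=8 ⇒ -4 -3 8 0 2 -1 3 1 6 10
8>2: swap(2,8), hi=7 ⇒ -4 -3 6 0 2 -1 3 1 8 10
6>2: swap(2,7), hi=6 ⇒ -4 -3 1 0 2 -1 3 6 8 10
1<2: swap(2,2), lo=3 mid=3 ⇒ -4 -3 1 0 2 -1 3 6 8 10
0<2: swap(3,3), lo=4 mid=4 ⇒ -4 -3 1 0 2 -1 3 6 8 10
2=2: mid=5
-1<2: swap(4,5), lo=5 mid=6 ⇒ -4 -3 1 0 -1 2 3 6 8 10
3>2: swap(6,6), hi=5 ⇒ -4 -3 1 0 -1 2 3 6 8 10
done. lo=5 hi=5; data=-4 -3 1 0 -1 2 3 6 8 10

-4 -3 1 0 -1 2 3 6 8 10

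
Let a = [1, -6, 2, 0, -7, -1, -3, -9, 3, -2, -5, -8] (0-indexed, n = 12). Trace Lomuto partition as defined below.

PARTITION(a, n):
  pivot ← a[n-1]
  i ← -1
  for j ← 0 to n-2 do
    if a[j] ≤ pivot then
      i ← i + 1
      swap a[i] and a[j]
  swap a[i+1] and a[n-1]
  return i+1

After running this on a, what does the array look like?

[-9, -8, 2, 0, -7, -1, -3, 1, 3, -2, -5, -6]

pivot=-8, i=-1
j=0: 1>-8, skip
j=1: -6>-8, skip
j=2: 2>-8, skip
j=3: 0>-8, skip
j=4: -7>-8, skip
j=5: -1>-8, skip
j=6: -3>-8, skip
j=7: -9≤-8, i=0, swap(0,7) ⇒ [-9, -6, 2, 0, -7, -1, -3, 1, 3, -2, -5, -8]
j=8: 3>-8, skip
j=9: -2>-8, skip
j=10: -5>-8, skip
swap(1,11) ⇒ [-9, -8, 2, 0, -7, -1, -3, 1, 3, -2, -5, -6]; return 1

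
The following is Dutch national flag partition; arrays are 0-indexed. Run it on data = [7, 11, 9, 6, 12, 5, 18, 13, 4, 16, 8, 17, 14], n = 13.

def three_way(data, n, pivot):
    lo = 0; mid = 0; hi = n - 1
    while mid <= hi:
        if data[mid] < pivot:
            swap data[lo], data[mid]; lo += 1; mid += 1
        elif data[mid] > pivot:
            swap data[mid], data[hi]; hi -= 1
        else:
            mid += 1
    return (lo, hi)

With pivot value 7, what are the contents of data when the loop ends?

[4, 5, 6, 7, 12, 18, 13, 9, 16, 8, 17, 14, 11]

lo=0 mid=0 hi=12
7=7: mid=1
11>7: swap(1,12), hi=11 ⇒ [7, 14, 9, 6, 12, 5, 18, 13, 4, 16, 8, 17, 11]
14>7: swap(1,11), hi=10 ⇒ [7, 17, 9, 6, 12, 5, 18, 13, 4, 16, 8, 14, 11]
17>7: swap(1,10), hi=9 ⇒ [7, 8, 9, 6, 12, 5, 18, 13, 4, 16, 17, 14, 11]
8>7: swap(1,9), hi=8 ⇒ [7, 16, 9, 6, 12, 5, 18, 13, 4, 8, 17, 14, 11]
16>7: swap(1,8), hi=7 ⇒ [7, 4, 9, 6, 12, 5, 18, 13, 16, 8, 17, 14, 11]
4<7: swap(0,1), lo=1 mid=2 ⇒ [4, 7, 9, 6, 12, 5, 18, 13, 16, 8, 17, 14, 11]
9>7: swap(2,7), hi=6 ⇒ [4, 7, 13, 6, 12, 5, 18, 9, 16, 8, 17, 14, 11]
13>7: swap(2,6), hi=5 ⇒ [4, 7, 18, 6, 12, 5, 13, 9, 16, 8, 17, 14, 11]
18>7: swap(2,5), hi=4 ⇒ [4, 7, 5, 6, 12, 18, 13, 9, 16, 8, 17, 14, 11]
5<7: swap(1,2), lo=2 mid=3 ⇒ [4, 5, 7, 6, 12, 18, 13, 9, 16, 8, 17, 14, 11]
6<7: swap(2,3), lo=3 mid=4 ⇒ [4, 5, 6, 7, 12, 18, 13, 9, 16, 8, 17, 14, 11]
12>7: swap(4,4), hi=3 ⇒ [4, 5, 6, 7, 12, 18, 13, 9, 16, 8, 17, 14, 11]
done. lo=3 hi=3; data=[4, 5, 6, 7, 12, 18, 13, 9, 16, 8, 17, 14, 11]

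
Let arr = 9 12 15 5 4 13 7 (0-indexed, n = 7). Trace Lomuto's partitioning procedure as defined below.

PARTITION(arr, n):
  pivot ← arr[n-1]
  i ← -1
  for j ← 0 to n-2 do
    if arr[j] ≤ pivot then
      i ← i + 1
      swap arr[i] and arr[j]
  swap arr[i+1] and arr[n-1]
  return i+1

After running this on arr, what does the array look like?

5 4 7 9 12 13 15

pivot=7, i=-1
j=0: 9>7, skip
j=1: 12>7, skip
j=2: 15>7, skip
j=3: 5≤7, i=0, swap(0,3) ⇒ 5 12 15 9 4 13 7
j=4: 4≤7, i=1, swap(1,4) ⇒ 5 4 15 9 12 13 7
j=5: 13>7, skip
swap(2,6) ⇒ 5 4 7 9 12 13 15; return 2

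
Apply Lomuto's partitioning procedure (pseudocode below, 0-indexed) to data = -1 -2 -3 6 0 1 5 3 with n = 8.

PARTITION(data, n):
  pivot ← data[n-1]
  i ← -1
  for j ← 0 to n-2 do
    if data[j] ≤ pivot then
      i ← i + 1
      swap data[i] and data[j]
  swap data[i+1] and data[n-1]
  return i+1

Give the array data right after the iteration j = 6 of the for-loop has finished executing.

pivot=3, i=-1
j=0: -1≤3, i=0, swap(0,0) ⇒ -1 -2 -3 6 0 1 5 3
j=1: -2≤3, i=1, swap(1,1) ⇒ -1 -2 -3 6 0 1 5 3
j=2: -3≤3, i=2, swap(2,2) ⇒ -1 -2 -3 6 0 1 5 3
j=3: 6>3, skip
j=4: 0≤3, i=3, swap(3,4) ⇒ -1 -2 -3 0 6 1 5 3
j=5: 1≤3, i=4, swap(4,5) ⇒ -1 -2 -3 0 1 6 5 3
j=6: 5>3, skip
(after j=6) data = -1 -2 -3 0 1 6 5 3

-1 -2 -3 0 1 6 5 3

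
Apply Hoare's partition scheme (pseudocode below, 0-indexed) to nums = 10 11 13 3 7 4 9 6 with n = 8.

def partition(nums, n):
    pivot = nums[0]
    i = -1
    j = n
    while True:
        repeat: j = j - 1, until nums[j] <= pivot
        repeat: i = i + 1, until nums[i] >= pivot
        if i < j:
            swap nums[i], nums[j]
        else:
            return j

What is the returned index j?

4

pivot=10
j stops at 7 (6), i stops at 0 (10); swap ⇒ 6 11 13 3 7 4 9 10
j stops at 6 (9), i stops at 1 (11); swap ⇒ 6 9 13 3 7 4 11 10
j stops at 5 (4), i stops at 2 (13); swap ⇒ 6 9 4 3 7 13 11 10
j stops at 4, i stops at 5; i≥j ⇒ return 4. nums=6 9 4 3 7 13 11 10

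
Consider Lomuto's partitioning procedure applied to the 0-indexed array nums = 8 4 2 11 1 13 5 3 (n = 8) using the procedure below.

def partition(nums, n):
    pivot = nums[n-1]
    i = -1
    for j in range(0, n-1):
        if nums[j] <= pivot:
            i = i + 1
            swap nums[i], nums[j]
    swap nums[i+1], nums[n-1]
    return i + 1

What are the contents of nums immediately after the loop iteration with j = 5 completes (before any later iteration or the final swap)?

2 1 8 11 4 13 5 3

pivot = nums[7] = 3; i = -1
j=0: nums[0]=8 > 3 → no swap
j=1: nums[1]=4 > 3 → no swap
j=2: nums[2]=2 ≤ 3 → i=0, swap nums[0],nums[2] → 2 4 8 11 1 13 5 3
j=3: nums[3]=11 > 3 → no swap
j=4: nums[4]=1 ≤ 3 → i=1, swap nums[1],nums[4] → 2 1 8 11 4 13 5 3
j=5: nums[5]=13 > 3 → no swap
(after j=5) nums = 2 1 8 11 4 13 5 3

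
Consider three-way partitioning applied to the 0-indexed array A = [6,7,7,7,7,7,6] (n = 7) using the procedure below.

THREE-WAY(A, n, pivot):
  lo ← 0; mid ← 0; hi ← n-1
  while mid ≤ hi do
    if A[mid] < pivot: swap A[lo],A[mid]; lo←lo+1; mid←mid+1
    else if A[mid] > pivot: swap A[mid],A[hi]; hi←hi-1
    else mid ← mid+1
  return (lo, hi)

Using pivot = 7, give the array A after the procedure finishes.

[6,6,7,7,7,7,7]

lo=0 mid=0 hi=6
6<7: swap(0,0), lo=1 mid=1 ⇒ [6,7,7,7,7,7,6]
7=7: mid=2
7=7: mid=3
7=7: mid=4
7=7: mid=5
7=7: mid=6
6<7: swap(1,6), lo=2 mid=7 ⇒ [6,6,7,7,7,7,7]
done. lo=2 hi=6; A=[6,6,7,7,7,7,7]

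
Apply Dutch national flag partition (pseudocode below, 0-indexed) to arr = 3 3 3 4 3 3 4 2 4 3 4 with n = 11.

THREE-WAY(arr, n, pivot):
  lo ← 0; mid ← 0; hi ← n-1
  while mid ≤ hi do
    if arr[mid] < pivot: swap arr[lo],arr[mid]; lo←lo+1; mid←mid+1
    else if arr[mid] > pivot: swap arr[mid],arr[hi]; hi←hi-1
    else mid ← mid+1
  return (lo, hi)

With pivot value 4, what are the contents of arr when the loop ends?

3 3 3 3 3 2 3 4 4 4 4

pivot = 4; lo=0, mid=0, hi=10
arr[mid]=3<4: swap arr[0],arr[0]; lo=1,mid=1 → 3 3 3 4 3 3 4 2 4 3 4
arr[mid]=3<4: swap arr[1],arr[1]; lo=2,mid=2 → 3 3 3 4 3 3 4 2 4 3 4
arr[mid]=3<4: swap arr[2],arr[2]; lo=3,mid=3 → 3 3 3 4 3 3 4 2 4 3 4
arr[mid]=4=4: mid=4
arr[mid]=3<4: swap arr[3],arr[4]; lo=4,mid=5 → 3 3 3 3 4 3 4 2 4 3 4
arr[mid]=3<4: swap arr[4],arr[5]; lo=5,mid=6 → 3 3 3 3 3 4 4 2 4 3 4
arr[mid]=4=4: mid=7
arr[mid]=2<4: swap arr[5],arr[7]; lo=6,mid=8 → 3 3 3 3 3 2 4 4 4 3 4
arr[mid]=4=4: mid=9
arr[mid]=3<4: swap arr[6],arr[9]; lo=7,mid=10 → 3 3 3 3 3 2 3 4 4 4 4
arr[mid]=4=4: mid=11
end: lo=7, hi=10; arr = 3 3 3 3 3 2 3 4 4 4 4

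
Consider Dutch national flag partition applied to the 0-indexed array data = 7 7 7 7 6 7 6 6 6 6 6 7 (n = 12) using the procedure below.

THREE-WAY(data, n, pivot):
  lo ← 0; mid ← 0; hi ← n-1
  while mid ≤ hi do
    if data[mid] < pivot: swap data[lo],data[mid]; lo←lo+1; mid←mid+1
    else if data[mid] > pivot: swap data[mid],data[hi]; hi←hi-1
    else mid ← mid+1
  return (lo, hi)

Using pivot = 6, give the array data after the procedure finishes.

pivot = 6; lo=0, mid=0, hi=11
data[mid]=7>6: swap data[0],data[11]; hi=10 → 7 7 7 7 6 7 6 6 6 6 6 7
data[mid]=7>6: swap data[0],data[10]; hi=9 → 6 7 7 7 6 7 6 6 6 6 7 7
data[mid]=6=6: mid=1
data[mid]=7>6: swap data[1],data[9]; hi=8 → 6 6 7 7 6 7 6 6 6 7 7 7
data[mid]=6=6: mid=2
data[mid]=7>6: swap data[2],data[8]; hi=7 → 6 6 6 7 6 7 6 6 7 7 7 7
data[mid]=6=6: mid=3
data[mid]=7>6: swap data[3],data[7]; hi=6 → 6 6 6 6 6 7 6 7 7 7 7 7
data[mid]=6=6: mid=4
data[mid]=6=6: mid=5
data[mid]=7>6: swap data[5],data[6]; hi=5 → 6 6 6 6 6 6 7 7 7 7 7 7
data[mid]=6=6: mid=6
end: lo=0, hi=5; data = 6 6 6 6 6 6 7 7 7 7 7 7

6 6 6 6 6 6 7 7 7 7 7 7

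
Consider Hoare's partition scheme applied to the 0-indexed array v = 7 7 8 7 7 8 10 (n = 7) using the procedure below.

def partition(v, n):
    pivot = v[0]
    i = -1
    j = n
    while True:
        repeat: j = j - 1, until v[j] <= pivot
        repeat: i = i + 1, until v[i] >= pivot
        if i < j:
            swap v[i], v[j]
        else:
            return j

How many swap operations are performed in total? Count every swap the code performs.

pivot = v[0] = 7; i = -1, j = 7
j→4 (v[4]=7≤7), i→0 (v[0]=7≥7); i<j, swap → 7 7 8 7 7 8 10
j→3 (v[3]=7≤7), i→1 (v[1]=7≥7); i<j, swap → 7 7 8 7 7 8 10
j→1, i→2; i≥j, return j=1. v = 7 7 8 7 7 8 10

2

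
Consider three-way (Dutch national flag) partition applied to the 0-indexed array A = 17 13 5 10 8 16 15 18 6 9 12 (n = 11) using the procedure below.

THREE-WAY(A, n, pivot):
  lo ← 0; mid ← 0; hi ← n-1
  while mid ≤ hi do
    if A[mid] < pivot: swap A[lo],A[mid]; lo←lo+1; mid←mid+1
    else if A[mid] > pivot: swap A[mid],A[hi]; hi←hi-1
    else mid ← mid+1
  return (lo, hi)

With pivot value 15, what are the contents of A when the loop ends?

12 13 5 10 8 9 6 15 18 16 17

pivot = 15; lo=0, mid=0, hi=10
A[mid]=17>15: swap A[0],A[10]; hi=9 → 12 13 5 10 8 16 15 18 6 9 17
A[mid]=12<15: swap A[0],A[0]; lo=1,mid=1 → 12 13 5 10 8 16 15 18 6 9 17
A[mid]=13<15: swap A[1],A[1]; lo=2,mid=2 → 12 13 5 10 8 16 15 18 6 9 17
A[mid]=5<15: swap A[2],A[2]; lo=3,mid=3 → 12 13 5 10 8 16 15 18 6 9 17
A[mid]=10<15: swap A[3],A[3]; lo=4,mid=4 → 12 13 5 10 8 16 15 18 6 9 17
A[mid]=8<15: swap A[4],A[4]; lo=5,mid=5 → 12 13 5 10 8 16 15 18 6 9 17
A[mid]=16>15: swap A[5],A[9]; hi=8 → 12 13 5 10 8 9 15 18 6 16 17
A[mid]=9<15: swap A[5],A[5]; lo=6,mid=6 → 12 13 5 10 8 9 15 18 6 16 17
A[mid]=15=15: mid=7
A[mid]=18>15: swap A[7],A[8]; hi=7 → 12 13 5 10 8 9 15 6 18 16 17
A[mid]=6<15: swap A[6],A[7]; lo=7,mid=8 → 12 13 5 10 8 9 6 15 18 16 17
end: lo=7, hi=7; A = 12 13 5 10 8 9 6 15 18 16 17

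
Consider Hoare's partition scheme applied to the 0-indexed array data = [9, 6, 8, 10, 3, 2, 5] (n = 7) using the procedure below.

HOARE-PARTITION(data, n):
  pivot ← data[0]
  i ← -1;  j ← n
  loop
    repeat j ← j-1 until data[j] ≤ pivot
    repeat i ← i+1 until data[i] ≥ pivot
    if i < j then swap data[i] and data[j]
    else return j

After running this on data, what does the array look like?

pivot=9
j stops at 6 (5), i stops at 0 (9); swap ⇒ [5, 6, 8, 10, 3, 2, 9]
j stops at 5 (2), i stops at 3 (10); swap ⇒ [5, 6, 8, 2, 3, 10, 9]
j stops at 4, i stops at 5; i≥j ⇒ return 4. data=[5, 6, 8, 2, 3, 10, 9]

[5, 6, 8, 2, 3, 10, 9]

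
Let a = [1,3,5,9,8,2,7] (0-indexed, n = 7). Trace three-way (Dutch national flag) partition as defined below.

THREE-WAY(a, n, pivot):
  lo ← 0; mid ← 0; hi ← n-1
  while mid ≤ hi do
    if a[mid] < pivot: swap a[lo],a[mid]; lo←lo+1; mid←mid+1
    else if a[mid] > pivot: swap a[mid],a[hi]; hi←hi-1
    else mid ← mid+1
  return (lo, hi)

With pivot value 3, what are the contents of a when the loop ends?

lo=0 mid=0 hi=6
1<3: swap(0,0), lo=1 mid=1 ⇒ [1,3,5,9,8,2,7]
3=3: mid=2
5>3: swap(2,6), hi=5 ⇒ [1,3,7,9,8,2,5]
7>3: swap(2,5), hi=4 ⇒ [1,3,2,9,8,7,5]
2<3: swap(1,2), lo=2 mid=3 ⇒ [1,2,3,9,8,7,5]
9>3: swap(3,4), hi=3 ⇒ [1,2,3,8,9,7,5]
8>3: swap(3,3), hi=2 ⇒ [1,2,3,8,9,7,5]
done. lo=2 hi=2; a=[1,2,3,8,9,7,5]

[1,2,3,8,9,7,5]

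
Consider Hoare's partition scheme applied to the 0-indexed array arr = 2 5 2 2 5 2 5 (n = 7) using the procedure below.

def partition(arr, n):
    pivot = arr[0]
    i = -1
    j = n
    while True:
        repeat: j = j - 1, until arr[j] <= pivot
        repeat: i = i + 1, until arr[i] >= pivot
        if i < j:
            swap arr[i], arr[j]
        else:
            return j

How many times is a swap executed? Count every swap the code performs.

2

pivot = arr[0] = 2; i = -1, j = 7
j→5 (arr[5]=2≤2), i→0 (arr[0]=2≥2); i<j, swap → 2 5 2 2 5 2 5
j→3 (arr[3]=2≤2), i→1 (arr[1]=5≥2); i<j, swap → 2 2 2 5 5 2 5
j→2, i→2; i≥j, return j=2. arr = 2 2 2 5 5 2 5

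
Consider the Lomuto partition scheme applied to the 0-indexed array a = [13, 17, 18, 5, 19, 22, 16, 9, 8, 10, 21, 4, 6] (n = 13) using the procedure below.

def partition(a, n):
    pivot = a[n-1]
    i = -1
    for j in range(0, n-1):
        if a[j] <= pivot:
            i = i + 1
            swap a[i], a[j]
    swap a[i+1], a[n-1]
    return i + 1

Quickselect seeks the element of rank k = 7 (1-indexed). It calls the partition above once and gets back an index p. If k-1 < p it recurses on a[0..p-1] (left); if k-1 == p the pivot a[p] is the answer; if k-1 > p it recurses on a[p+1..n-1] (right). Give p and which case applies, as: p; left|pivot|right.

2; right

pivot=6, i=-1
j=0: 13>6, skip
j=1: 17>6, skip
j=2: 18>6, skip
j=3: 5≤6, i=0, swap(0,3) ⇒ [5, 17, 18, 13, 19, 22, 16, 9, 8, 10, 21, 4, 6]
j=4: 19>6, skip
j=5: 22>6, skip
j=6: 16>6, skip
j=7: 9>6, skip
j=8: 8>6, skip
j=9: 10>6, skip
j=10: 21>6, skip
j=11: 4≤6, i=1, swap(1,11) ⇒ [5, 4, 18, 13, 19, 22, 16, 9, 8, 10, 21, 17, 6]
swap(2,12) ⇒ [5, 4, 6, 13, 19, 22, 16, 9, 8, 10, 21, 17, 18]; return 2
p = 2; k-1 = 6 > 2 ⇒ right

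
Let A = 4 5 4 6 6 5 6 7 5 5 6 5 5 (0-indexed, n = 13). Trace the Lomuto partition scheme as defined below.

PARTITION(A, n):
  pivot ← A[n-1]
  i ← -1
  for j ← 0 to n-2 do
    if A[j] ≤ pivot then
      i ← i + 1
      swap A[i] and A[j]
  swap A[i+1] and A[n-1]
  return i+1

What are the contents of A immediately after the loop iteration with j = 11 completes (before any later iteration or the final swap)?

pivot=5, i=-1
j=0: 4≤5, i=0, swap(0,0) ⇒ 4 5 4 6 6 5 6 7 5 5 6 5 5
j=1: 5≤5, i=1, swap(1,1) ⇒ 4 5 4 6 6 5 6 7 5 5 6 5 5
j=2: 4≤5, i=2, swap(2,2) ⇒ 4 5 4 6 6 5 6 7 5 5 6 5 5
j=3: 6>5, skip
j=4: 6>5, skip
j=5: 5≤5, i=3, swap(3,5) ⇒ 4 5 4 5 6 6 6 7 5 5 6 5 5
j=6: 6>5, skip
j=7: 7>5, skip
j=8: 5≤5, i=4, swap(4,8) ⇒ 4 5 4 5 5 6 6 7 6 5 6 5 5
j=9: 5≤5, i=5, swap(5,9) ⇒ 4 5 4 5 5 5 6 7 6 6 6 5 5
j=10: 6>5, skip
j=11: 5≤5, i=6, swap(6,11) ⇒ 4 5 4 5 5 5 5 7 6 6 6 6 5
(after j=11) A = 4 5 4 5 5 5 5 7 6 6 6 6 5

4 5 4 5 5 5 5 7 6 6 6 6 5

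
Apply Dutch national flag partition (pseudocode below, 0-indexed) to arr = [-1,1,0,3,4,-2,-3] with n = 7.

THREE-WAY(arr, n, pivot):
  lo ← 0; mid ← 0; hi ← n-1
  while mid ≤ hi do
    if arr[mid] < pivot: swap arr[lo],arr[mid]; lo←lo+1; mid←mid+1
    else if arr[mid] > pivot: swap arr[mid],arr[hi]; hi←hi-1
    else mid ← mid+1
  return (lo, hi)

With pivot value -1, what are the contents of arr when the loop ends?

pivot = -1; lo=0, mid=0, hi=6
arr[mid]=-1=-1: mid=1
arr[mid]=1>-1: swap arr[1],arr[6]; hi=5 → [-1,-3,0,3,4,-2,1]
arr[mid]=-3<-1: swap arr[0],arr[1]; lo=1,mid=2 → [-3,-1,0,3,4,-2,1]
arr[mid]=0>-1: swap arr[2],arr[5]; hi=4 → [-3,-1,-2,3,4,0,1]
arr[mid]=-2<-1: swap arr[1],arr[2]; lo=2,mid=3 → [-3,-2,-1,3,4,0,1]
arr[mid]=3>-1: swap arr[3],arr[4]; hi=3 → [-3,-2,-1,4,3,0,1]
arr[mid]=4>-1: swap arr[3],arr[3]; hi=2 → [-3,-2,-1,4,3,0,1]
end: lo=2, hi=2; arr = [-3,-2,-1,4,3,0,1]

[-3,-2,-1,4,3,0,1]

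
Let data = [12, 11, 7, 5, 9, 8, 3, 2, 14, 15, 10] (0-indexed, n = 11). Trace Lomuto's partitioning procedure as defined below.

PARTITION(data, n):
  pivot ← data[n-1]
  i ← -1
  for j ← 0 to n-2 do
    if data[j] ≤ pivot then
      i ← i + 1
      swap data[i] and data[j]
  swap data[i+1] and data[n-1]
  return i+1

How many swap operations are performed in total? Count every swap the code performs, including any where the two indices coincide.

7

pivot=10, i=-1
j=0: 12>10, skip
j=1: 11>10, skip
j=2: 7≤10, i=0, swap(0,2) ⇒ [7, 11, 12, 5, 9, 8, 3, 2, 14, 15, 10]
j=3: 5≤10, i=1, swap(1,3) ⇒ [7, 5, 12, 11, 9, 8, 3, 2, 14, 15, 10]
j=4: 9≤10, i=2, swap(2,4) ⇒ [7, 5, 9, 11, 12, 8, 3, 2, 14, 15, 10]
j=5: 8≤10, i=3, swap(3,5) ⇒ [7, 5, 9, 8, 12, 11, 3, 2, 14, 15, 10]
j=6: 3≤10, i=4, swap(4,6) ⇒ [7, 5, 9, 8, 3, 11, 12, 2, 14, 15, 10]
j=7: 2≤10, i=5, swap(5,7) ⇒ [7, 5, 9, 8, 3, 2, 12, 11, 14, 15, 10]
j=8: 14>10, skip
j=9: 15>10, skip
swap(6,10) ⇒ [7, 5, 9, 8, 3, 2, 10, 11, 14, 15, 12]; return 6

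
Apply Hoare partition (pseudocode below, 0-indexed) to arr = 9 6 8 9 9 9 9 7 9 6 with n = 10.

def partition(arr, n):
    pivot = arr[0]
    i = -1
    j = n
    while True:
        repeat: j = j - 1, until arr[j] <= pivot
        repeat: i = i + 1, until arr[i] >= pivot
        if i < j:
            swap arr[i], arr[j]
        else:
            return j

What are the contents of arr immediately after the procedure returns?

pivot=9
j stops at 9 (6), i stops at 0 (9); swap ⇒ 6 6 8 9 9 9 9 7 9 9
j stops at 8 (9), i stops at 3 (9); swap ⇒ 6 6 8 9 9 9 9 7 9 9
j stops at 7 (7), i stops at 4 (9); swap ⇒ 6 6 8 9 7 9 9 9 9 9
j stops at 6 (9), i stops at 5 (9); swap ⇒ 6 6 8 9 7 9 9 9 9 9
j stops at 5, i stops at 6; i≥j ⇒ return 5. arr=6 6 8 9 7 9 9 9 9 9

6 6 8 9 7 9 9 9 9 9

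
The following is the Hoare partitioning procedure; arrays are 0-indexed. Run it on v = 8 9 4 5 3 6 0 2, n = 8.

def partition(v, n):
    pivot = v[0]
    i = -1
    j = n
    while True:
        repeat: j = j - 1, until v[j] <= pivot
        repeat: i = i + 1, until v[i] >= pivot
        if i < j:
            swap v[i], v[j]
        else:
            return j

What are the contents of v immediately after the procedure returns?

pivot = v[0] = 8; i = -1, j = 8
j→7 (v[7]=2≤8), i→0 (v[0]=8≥8); i<j, swap → 2 9 4 5 3 6 0 8
j→6 (v[6]=0≤8), i→1 (v[1]=9≥8); i<j, swap → 2 0 4 5 3 6 9 8
j→5, i→6; i≥j, return j=5. v = 2 0 4 5 3 6 9 8

2 0 4 5 3 6 9 8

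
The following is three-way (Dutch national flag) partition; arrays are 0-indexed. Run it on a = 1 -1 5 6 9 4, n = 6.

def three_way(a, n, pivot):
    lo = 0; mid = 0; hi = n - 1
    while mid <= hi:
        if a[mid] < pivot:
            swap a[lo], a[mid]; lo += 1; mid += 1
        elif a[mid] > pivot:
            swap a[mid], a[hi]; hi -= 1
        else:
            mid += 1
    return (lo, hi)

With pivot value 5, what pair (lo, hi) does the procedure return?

(3, 3)

lo=0 mid=0 hi=5
1<5: swap(0,0), lo=1 mid=1 ⇒ 1 -1 5 6 9 4
-1<5: swap(1,1), lo=2 mid=2 ⇒ 1 -1 5 6 9 4
5=5: mid=3
6>5: swap(3,5), hi=4 ⇒ 1 -1 5 4 9 6
4<5: swap(2,3), lo=3 mid=4 ⇒ 1 -1 4 5 9 6
9>5: swap(4,4), hi=3 ⇒ 1 -1 4 5 9 6
done. lo=3 hi=3; a=1 -1 4 5 9 6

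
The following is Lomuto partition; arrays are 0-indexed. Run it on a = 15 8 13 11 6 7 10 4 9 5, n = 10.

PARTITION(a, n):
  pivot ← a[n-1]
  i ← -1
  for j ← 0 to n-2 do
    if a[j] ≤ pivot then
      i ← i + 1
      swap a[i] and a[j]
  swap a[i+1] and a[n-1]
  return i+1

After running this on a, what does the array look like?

4 5 13 11 6 7 10 15 9 8

pivot=5, i=-1
j=0: 15>5, skip
j=1: 8>5, skip
j=2: 13>5, skip
j=3: 11>5, skip
j=4: 6>5, skip
j=5: 7>5, skip
j=6: 10>5, skip
j=7: 4≤5, i=0, swap(0,7) ⇒ 4 8 13 11 6 7 10 15 9 5
j=8: 9>5, skip
swap(1,9) ⇒ 4 5 13 11 6 7 10 15 9 8; return 1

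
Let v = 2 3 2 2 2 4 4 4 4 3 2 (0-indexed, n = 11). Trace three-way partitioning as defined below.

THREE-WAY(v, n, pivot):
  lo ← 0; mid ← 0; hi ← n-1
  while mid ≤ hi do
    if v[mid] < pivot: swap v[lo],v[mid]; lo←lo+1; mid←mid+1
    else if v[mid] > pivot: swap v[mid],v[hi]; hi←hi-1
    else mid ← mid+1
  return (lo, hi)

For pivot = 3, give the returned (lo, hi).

pivot = 3; lo=0, mid=0, hi=10
v[mid]=2<3: swap v[0],v[0]; lo=1,mid=1 → 2 3 2 2 2 4 4 4 4 3 2
v[mid]=3=3: mid=2
v[mid]=2<3: swap v[1],v[2]; lo=2,mid=3 → 2 2 3 2 2 4 4 4 4 3 2
v[mid]=2<3: swap v[2],v[3]; lo=3,mid=4 → 2 2 2 3 2 4 4 4 4 3 2
v[mid]=2<3: swap v[3],v[4]; lo=4,mid=5 → 2 2 2 2 3 4 4 4 4 3 2
v[mid]=4>3: swap v[5],v[10]; hi=9 → 2 2 2 2 3 2 4 4 4 3 4
v[mid]=2<3: swap v[4],v[5]; lo=5,mid=6 → 2 2 2 2 2 3 4 4 4 3 4
v[mid]=4>3: swap v[6],v[9]; hi=8 → 2 2 2 2 2 3 3 4 4 4 4
v[mid]=3=3: mid=7
v[mid]=4>3: swap v[7],v[8]; hi=7 → 2 2 2 2 2 3 3 4 4 4 4
v[mid]=4>3: swap v[7],v[7]; hi=6 → 2 2 2 2 2 3 3 4 4 4 4
end: lo=5, hi=6; v = 2 2 2 2 2 3 3 4 4 4 4

(5, 6)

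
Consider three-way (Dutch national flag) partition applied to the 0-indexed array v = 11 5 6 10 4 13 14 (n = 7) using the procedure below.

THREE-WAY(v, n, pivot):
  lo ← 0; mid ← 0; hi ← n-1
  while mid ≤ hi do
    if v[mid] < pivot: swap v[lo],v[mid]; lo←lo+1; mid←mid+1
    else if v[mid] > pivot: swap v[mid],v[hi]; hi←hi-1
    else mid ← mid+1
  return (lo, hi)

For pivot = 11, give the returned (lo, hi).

(4, 4)

pivot = 11; lo=0, mid=0, hi=6
v[mid]=11=11: mid=1
v[mid]=5<11: swap v[0],v[1]; lo=1,mid=2 → 5 11 6 10 4 13 14
v[mid]=6<11: swap v[1],v[2]; lo=2,mid=3 → 5 6 11 10 4 13 14
v[mid]=10<11: swap v[2],v[3]; lo=3,mid=4 → 5 6 10 11 4 13 14
v[mid]=4<11: swap v[3],v[4]; lo=4,mid=5 → 5 6 10 4 11 13 14
v[mid]=13>11: swap v[5],v[6]; hi=5 → 5 6 10 4 11 14 13
v[mid]=14>11: swap v[5],v[5]; hi=4 → 5 6 10 4 11 14 13
end: lo=4, hi=4; v = 5 6 10 4 11 14 13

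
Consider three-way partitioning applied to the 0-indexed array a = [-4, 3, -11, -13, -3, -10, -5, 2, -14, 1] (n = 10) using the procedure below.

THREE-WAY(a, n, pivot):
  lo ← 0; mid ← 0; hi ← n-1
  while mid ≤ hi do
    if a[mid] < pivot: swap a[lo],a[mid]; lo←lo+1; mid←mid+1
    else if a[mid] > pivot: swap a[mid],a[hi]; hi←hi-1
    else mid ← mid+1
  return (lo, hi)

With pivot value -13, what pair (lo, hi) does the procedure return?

(1, 1)

lo=0 mid=0 hi=9
-4>-13: swap(0,9), hi=8 ⇒ [1, 3, -11, -13, -3, -10, -5, 2, -14, -4]
1>-13: swap(0,8), hi=7 ⇒ [-14, 3, -11, -13, -3, -10, -5, 2, 1, -4]
-14<-13: swap(0,0), lo=1 mid=1 ⇒ [-14, 3, -11, -13, -3, -10, -5, 2, 1, -4]
3>-13: swap(1,7), hi=6 ⇒ [-14, 2, -11, -13, -3, -10, -5, 3, 1, -4]
2>-13: swap(1,6), hi=5 ⇒ [-14, -5, -11, -13, -3, -10, 2, 3, 1, -4]
-5>-13: swap(1,5), hi=4 ⇒ [-14, -10, -11, -13, -3, -5, 2, 3, 1, -4]
-10>-13: swap(1,4), hi=3 ⇒ [-14, -3, -11, -13, -10, -5, 2, 3, 1, -4]
-3>-13: swap(1,3), hi=2 ⇒ [-14, -13, -11, -3, -10, -5, 2, 3, 1, -4]
-13=-13: mid=2
-11>-13: swap(2,2), hi=1 ⇒ [-14, -13, -11, -3, -10, -5, 2, 3, 1, -4]
done. lo=1 hi=1; a=[-14, -13, -11, -3, -10, -5, 2, 3, 1, -4]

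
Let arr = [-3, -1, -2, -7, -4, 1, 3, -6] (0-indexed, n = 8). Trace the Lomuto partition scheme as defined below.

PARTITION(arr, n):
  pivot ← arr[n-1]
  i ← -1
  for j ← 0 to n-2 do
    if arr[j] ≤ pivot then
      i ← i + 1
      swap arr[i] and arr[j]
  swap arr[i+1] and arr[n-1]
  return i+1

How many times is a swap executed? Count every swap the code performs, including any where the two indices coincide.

2

pivot = arr[7] = -6; i = -1
j=0: arr[0]=-3 > -6 → no swap
j=1: arr[1]=-1 > -6 → no swap
j=2: arr[2]=-2 > -6 → no swap
j=3: arr[3]=-7 ≤ -6 → i=0, swap arr[0],arr[3] → [-7, -1, -2, -3, -4, 1, 3, -6]
j=4: arr[4]=-4 > -6 → no swap
j=5: arr[5]=1 > -6 → no swap
j=6: arr[6]=3 > -6 → no swap
final swap arr[1],arr[7] → [-7, -6, -2, -3, -4, 1, 3, -1]; return 1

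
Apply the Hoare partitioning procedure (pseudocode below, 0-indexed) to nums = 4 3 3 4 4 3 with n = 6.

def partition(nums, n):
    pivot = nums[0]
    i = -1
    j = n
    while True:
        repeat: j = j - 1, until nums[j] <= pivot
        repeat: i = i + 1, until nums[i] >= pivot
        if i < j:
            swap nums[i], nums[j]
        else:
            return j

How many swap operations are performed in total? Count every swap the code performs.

2

pivot = nums[0] = 4; i = -1, j = 6
j→5 (nums[5]=3≤4), i→0 (nums[0]=4≥4); i<j, swap → 3 3 3 4 4 4
j→4 (nums[4]=4≤4), i→3 (nums[3]=4≥4); i<j, swap → 3 3 3 4 4 4
j→3, i→4; i≥j, return j=3. nums = 3 3 3 4 4 4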